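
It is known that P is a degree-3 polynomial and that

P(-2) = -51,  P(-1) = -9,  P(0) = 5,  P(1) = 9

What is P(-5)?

-525

Write P(m) = am³ + bm² + cm + d; the 4 given values yield a linear system in the 4 coefficients.
Solving, P(m) = 3m³ - 5m² + 6m + 5.
Then P(-5) = -525.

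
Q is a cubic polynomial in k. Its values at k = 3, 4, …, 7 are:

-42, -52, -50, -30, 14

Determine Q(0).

First differences: -10, 2, 20, 44. Second differences: 12, 18, 24. Third differences: 6, 6.
Level-3 differences are constant, so Q has degree 3.
Fitting a degree-3 polynomial gives Q(k) = k³ - 6k² - 5k.
Then Q(0) = 0.

0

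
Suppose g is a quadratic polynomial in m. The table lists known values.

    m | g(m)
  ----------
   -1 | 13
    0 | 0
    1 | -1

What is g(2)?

10

Write g(m) = am² + bm + c; the 3 given values yield a linear system in the 3 coefficients.
Solving, g(m) = 6m² - 7m.
Then g(2) = 10.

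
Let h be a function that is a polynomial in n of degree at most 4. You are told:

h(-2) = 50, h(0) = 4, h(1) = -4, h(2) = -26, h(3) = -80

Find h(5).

Write h(n) = an^4 + bn³ + cn² + dn + e; the 5 given values yield a linear system in the 5 coefficients.
Solving, the leading coefficient vanishes, and h(n) = -3n³ + 2n² - 7n + 4.
Then h(5) = -356.

-356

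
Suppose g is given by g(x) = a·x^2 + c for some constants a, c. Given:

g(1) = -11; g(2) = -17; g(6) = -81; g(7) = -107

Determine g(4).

-41

From g(1) = -11 and g(2) = -17: 1a + c = -11 and 4a + c = -17.
Subtracting: 3a = -6, so a = -2; then c = -11 − (-2)·1 = -9.
So g(x) = -2x² − 9, and g(4) = -41.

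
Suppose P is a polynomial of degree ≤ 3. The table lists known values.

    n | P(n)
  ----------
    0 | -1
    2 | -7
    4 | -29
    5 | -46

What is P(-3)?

Write P(n) = an³ + bn² + cn + d; the 4 given values yield a linear system in the 4 coefficients.
Solving, the leading coefficient vanishes, and P(n) = -2n² + n - 1.
Then P(-3) = -22.

-22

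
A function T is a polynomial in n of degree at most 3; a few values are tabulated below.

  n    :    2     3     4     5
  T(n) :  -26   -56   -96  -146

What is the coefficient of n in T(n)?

Write T(n) = an³ + bn² + cn + d; the 4 given values yield a linear system in the 4 coefficients.
Solving, the leading coefficient vanishes, and T(n) = -5n² - 5n + 4.
The coefficient of n is -5.

-5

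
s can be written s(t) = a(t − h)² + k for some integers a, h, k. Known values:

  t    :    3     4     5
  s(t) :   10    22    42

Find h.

First differences 12, 20; second difference 8 = 2a, so a = 4.
Expanding, the t-coefficient is −2ah = -8h; matching it to the data gives h = 2, and then k = 6.
So s(t) = 4(t − 2)² + 6.
Hence h = 2.

2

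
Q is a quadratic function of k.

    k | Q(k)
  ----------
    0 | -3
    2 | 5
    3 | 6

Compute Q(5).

Write Q(k) = ak² + bk + c; the 3 given values yield a linear system in the 3 coefficients.
Solving, Q(k) = -k² + 6k - 3.
Then Q(5) = 2.

2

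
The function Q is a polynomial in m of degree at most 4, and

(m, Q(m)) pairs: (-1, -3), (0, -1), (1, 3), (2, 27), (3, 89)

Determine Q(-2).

-21

Write Q(m) = am^4 + bm³ + cm² + dm + e; the 5 given values yield a linear system in the 5 coefficients.
Solving, the leading coefficient vanishes, and Q(m) = 3m³ + m² - 1.
Then Q(-2) = -21.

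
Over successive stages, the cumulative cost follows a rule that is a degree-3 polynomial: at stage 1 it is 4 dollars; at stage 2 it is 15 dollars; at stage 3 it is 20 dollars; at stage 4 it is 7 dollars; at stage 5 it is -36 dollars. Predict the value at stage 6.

-121

Write the value at m as Q(m).
First differences: 11, 5, -13, -43. Second differences: -6, -18, -30. Third differences: -12, -12.
Level-3 differences are constant, so Q has degree 3.
Fitting a degree-3 polynomial gives Q(m) = -2m³ + 9m² - 2m - 1.
Then Q(6) = -121.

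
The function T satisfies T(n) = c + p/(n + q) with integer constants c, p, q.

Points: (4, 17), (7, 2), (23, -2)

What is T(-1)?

(T(n) − c)(n + q) = p for each data point; the three points give a linear system in c and q, then p follows.
Solving: c = -3, q = -3, p = 20, so T(n) = -3 + 20/(n − 3).
Then T(-1) = -3 + 20/(-4) = -8.

-8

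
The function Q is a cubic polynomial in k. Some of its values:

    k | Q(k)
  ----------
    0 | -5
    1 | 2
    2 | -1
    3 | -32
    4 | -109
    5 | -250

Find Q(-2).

23

First differences: 7, -3, -31, -77, -141. Second differences: -10, -28, -46, -64. Third differences: -18, -18, -18.
Level-3 differences are constant, so Q has degree 3.
Fitting a degree-3 polynomial gives Q(k) = -3k³ + 4k² + 6k - 5.
Then Q(-2) = 23.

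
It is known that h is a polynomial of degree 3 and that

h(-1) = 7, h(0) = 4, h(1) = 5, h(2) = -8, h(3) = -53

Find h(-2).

First differences: -3, 1, -13, -45. Second differences: 4, -14, -32. Third differences: -18, -18.
Level-3 differences are constant, so h has degree 3.
Fitting a degree-3 polynomial gives h(x) = -3x³ + 2x² + 2x + 4.
Then h(-2) = 32.

32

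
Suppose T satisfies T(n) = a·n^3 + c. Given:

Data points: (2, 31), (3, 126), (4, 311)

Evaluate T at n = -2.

-49

From T(2) = 31 and T(3) = 126: 8a + c = 31 and 27a + c = 126.
Subtracting: 19a = 95, so a = 5; then c = 31 − 5·8 = -9.
So T(n) = 5n³ − 9, and T(-2) = -49.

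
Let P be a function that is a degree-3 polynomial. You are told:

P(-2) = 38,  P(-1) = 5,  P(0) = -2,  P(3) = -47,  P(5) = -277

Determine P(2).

Write P(m) = am³ + bm² + cm + d; the 5 given values yield a linear system in the 4 coefficients.
Solving, P(m) = -3m³ + 4m² - 2.
Then P(2) = -10.

-10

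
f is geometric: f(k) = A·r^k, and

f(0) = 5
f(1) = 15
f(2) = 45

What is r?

Consecutive ratio: 15/5 = 3, and 45/15 = 3, so r = 3.
Then A·3^0 = 5 gives A = 5, and f(k) = 5·3^k.

3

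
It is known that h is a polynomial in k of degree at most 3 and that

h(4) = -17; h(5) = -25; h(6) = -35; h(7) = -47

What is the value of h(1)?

-5

First differences: -8, -10, -12. Second differences: -2, -2.
Level-2 differences are constant, so h has degree 2.
Fitting a degree-2 polynomial gives h(k) = -k² + k - 5.
Then h(1) = -5.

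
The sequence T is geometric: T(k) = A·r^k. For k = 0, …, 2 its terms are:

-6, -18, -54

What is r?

3

Consecutive ratio: -18/(-6) = 3, and -54/(-18) = 3, so r = 3.
Then A·3^0 = -6 gives A = -6, and T(k) = -6·3^k.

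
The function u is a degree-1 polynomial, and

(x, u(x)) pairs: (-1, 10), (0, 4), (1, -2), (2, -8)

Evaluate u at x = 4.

First differences: -6, -6, -6.
Level-1 differences are constant, so u has degree 1.
Fitting a degree-1 polynomial gives u(x) = -6x + 4.
Then u(4) = -20.

-20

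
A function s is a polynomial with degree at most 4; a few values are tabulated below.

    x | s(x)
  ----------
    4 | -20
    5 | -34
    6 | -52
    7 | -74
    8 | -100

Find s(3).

First differences: -14, -18, -22, -26. Second differences: -4, -4, -4.
Level-2 differences are constant, so s has degree 2.
Fitting a degree-2 polynomial gives s(x) = -2x² + 4x - 4.
Then s(3) = -10.

-10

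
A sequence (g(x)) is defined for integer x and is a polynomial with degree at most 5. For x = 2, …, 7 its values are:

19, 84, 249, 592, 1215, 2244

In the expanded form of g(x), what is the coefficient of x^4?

1

First differences: 65, 165, 343, 623, 1029. Second differences: 100, 178, 280, 406. Third differences: 78, 102, 126. Fourth differences: 24, 24.
Level-4 differences are constant, so g has degree 4.
Fitting a degree-4 polynomial gives g(x) = x^4 - x³ + 4x² - x - 3.
The coefficient of x^4 is 1.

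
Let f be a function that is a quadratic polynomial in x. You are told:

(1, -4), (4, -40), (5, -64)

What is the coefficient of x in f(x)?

Write f(x) = ax² + bx + c; the 3 given values yield a linear system in the 3 coefficients.
Solving, f(x) = -3x² + 3x - 4.
The coefficient of x is 3.

3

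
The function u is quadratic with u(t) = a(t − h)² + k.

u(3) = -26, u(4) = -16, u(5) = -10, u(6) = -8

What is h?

6

First differences 10, 6, 2; second difference -4 = 2a, so a = -2.
Expanding, the t-coefficient is −2ah = 4h; matching it to the data gives h = 6, and then k = -8.
So u(t) = -2(t − 6)² − 8.
Hence h = 6.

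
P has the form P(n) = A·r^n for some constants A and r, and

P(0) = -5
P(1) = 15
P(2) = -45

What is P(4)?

-405

Consecutive ratio: 15/(-5) = -3, and -45/15 = -3, so r = -3.
Then A·(-3)^0 = -5 gives A = -5, and P(n) = -5·(-3)^n.
P(4) = -5·(-3)^4 = -405.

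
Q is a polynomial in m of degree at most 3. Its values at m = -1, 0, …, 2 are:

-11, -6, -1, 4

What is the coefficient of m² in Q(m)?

First differences: 5, 5, 5.
Level-1 differences are constant, so Q has degree 1.
Fitting a degree-1 polynomial gives Q(m) = 5m - 6.
The coefficient of m² is 0.

0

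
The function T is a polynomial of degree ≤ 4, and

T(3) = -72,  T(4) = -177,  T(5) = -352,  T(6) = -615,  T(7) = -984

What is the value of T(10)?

First differences: -105, -175, -263, -369. Second differences: -70, -88, -106. Third differences: -18, -18.
Level-3 differences are constant, so T has degree 3.
Fitting a degree-3 polynomial gives T(k) = -3k³ + k² - k + 3.
Then T(10) = -2907.

-2907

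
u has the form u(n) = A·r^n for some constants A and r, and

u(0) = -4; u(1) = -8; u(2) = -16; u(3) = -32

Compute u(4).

-64

Consecutive ratio: -8/(-4) = 2, and -16/(-8) = 2, so r = 2.
Then A·2^0 = -4 gives A = -4, and u(n) = -4·2^n.
u(4) = -4·2^4 = -64.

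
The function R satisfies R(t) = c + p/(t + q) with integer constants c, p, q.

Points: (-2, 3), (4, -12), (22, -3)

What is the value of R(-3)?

(R(t) − c)(t + q) = p for each data point; the three points give a linear system in c and q, then p follows.
Solving: c = -2, q = -2, p = -20, so R(t) = -2 − 20/(t − 2).
Then R(-3) = -2 − 20/(-5) = 2.

2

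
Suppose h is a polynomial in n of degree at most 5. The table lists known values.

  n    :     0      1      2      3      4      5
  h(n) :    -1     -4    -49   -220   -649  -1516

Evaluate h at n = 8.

-9265

First differences: -3, -45, -171, -429, -867. Second differences: -42, -126, -258, -438. Third differences: -84, -132, -180. Fourth differences: -48, -48.
Level-4 differences are constant, so h has degree 4.
Fitting a degree-4 polynomial gives h(n) = -2n^4 - 2n³ - n² + 2n - 1.
Then h(8) = -9265.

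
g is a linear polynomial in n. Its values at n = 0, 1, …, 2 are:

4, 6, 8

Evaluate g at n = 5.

14

Write g(n) = an + b; the 3 given values yield a linear system in the 2 coefficients.
Solving, g(n) = 2n + 4.
Then g(5) = 14.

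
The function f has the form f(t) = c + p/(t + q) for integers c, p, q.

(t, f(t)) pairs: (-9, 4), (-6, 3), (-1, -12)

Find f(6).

(f(t) − c)(t + q) = p for each data point; the three points give a linear system in c and q, then p follows.
Solving: c = 6, q = 0, p = 18, so f(t) = 6 + 18/(t + 0).
Then f(6) = 6 + 18/6 = 9.

9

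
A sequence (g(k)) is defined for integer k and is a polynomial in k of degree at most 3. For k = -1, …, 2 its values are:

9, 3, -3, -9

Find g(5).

First differences: -6, -6, -6.
Level-1 differences are constant, so g has degree 1.
Fitting a degree-1 polynomial gives g(k) = -6k + 3.
Then g(5) = -27.

-27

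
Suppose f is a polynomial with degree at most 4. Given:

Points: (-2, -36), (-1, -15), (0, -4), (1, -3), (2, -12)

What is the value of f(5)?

First differences: 21, 11, 1, -9. Second differences: -10, -10, -10.
Level-2 differences are constant, so f has degree 2.
Fitting a degree-2 polynomial gives f(k) = -5k² + 6k - 4.
Then f(5) = -99.

-99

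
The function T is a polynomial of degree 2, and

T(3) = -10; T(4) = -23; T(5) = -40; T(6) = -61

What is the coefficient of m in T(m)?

Write T(m) = am² + bm + c; the 4 given values yield a linear system in the 3 coefficients.
Solving, T(m) = -2m² + m + 5.
The coefficient of m is 1.

1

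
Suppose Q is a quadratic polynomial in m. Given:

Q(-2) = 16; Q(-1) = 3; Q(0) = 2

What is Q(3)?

71

Write Q(m) = am² + bm + c; the 3 given values yield a linear system in the 3 coefficients.
Solving, Q(m) = 6m² + 5m + 2.
Then Q(3) = 71.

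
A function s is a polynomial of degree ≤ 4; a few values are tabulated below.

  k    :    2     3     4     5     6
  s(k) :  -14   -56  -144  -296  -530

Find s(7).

-864

First differences: -42, -88, -152, -234. Second differences: -46, -64, -82. Third differences: -18, -18.
Level-3 differences are constant, so s has degree 3.
Fitting a degree-3 polynomial gives s(k) = -3k³ + 4k² - 5k + 4.
Then s(7) = -864.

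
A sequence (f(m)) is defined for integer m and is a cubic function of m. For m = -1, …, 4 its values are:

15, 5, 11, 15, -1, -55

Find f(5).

First differences: -10, 6, 4, -16, -54. Second differences: 16, -2, -20, -38. Third differences: -18, -18, -18.
Level-3 differences are constant, so f has degree 3.
Fitting a degree-3 polynomial gives f(m) = -3m³ + 8m² + m + 5.
Then f(5) = -165.

-165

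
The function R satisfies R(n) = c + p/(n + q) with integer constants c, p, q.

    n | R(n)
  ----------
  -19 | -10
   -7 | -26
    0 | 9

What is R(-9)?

(R(n) − c)(n + q) = p for each data point; the three points give a linear system in c and q, then p follows.
Solving: c = -6, q = 4, p = 60, so R(n) = -6 + 60/(n + 4).
Then R(-9) = -6 + 60/(-5) = -18.

-18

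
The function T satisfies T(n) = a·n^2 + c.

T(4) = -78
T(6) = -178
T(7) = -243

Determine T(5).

From T(4) = -78 and T(6) = -178: 16a + c = -78 and 36a + c = -178.
Subtracting: 20a = -100, so a = -5; then c = -78 − (-5)·16 = 2.
So T(n) = -5n² + 2, and T(5) = -123.

-123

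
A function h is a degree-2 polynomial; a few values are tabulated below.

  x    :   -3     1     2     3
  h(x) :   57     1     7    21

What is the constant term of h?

Write h(x) = ax² + bx + c; the 4 given values yield a linear system in the 3 coefficients.
Solving, h(x) = 4x² - 6x + 3.
The constant term is h(0) = 3.

3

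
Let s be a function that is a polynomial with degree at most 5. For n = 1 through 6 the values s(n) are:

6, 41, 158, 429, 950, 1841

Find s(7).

3246

First differences: 35, 117, 271, 521, 891. Second differences: 82, 154, 250, 370. Third differences: 72, 96, 120. Fourth differences: 24, 24.
Level-4 differences are constant, so s has degree 4.
Fitting a degree-4 polynomial gives s(n) = n^4 + 2n³ + 4n² - 6n + 5.
Then s(7) = 3246.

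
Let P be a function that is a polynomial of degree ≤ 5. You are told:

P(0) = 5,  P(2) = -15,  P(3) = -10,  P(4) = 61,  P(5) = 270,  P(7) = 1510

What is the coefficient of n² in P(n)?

-4

Write P(n) = an^5 + bn^4 + cn³ + dn² + en + p; the 6 given values yield a linear system in the 6 coefficients.
Solving, the leading coefficient vanishes, and P(n) = n^4 - 2n³ - 4n² - 2n + 5.
The coefficient of n² is -4.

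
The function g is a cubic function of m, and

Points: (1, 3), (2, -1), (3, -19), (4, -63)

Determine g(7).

Write g(m) = am³ + bm² + cm + d; the 4 given values yield a linear system in the 4 coefficients.
Solving, g(m) = -2m³ + 5m² - 5m + 5.
Then g(7) = -471.

-471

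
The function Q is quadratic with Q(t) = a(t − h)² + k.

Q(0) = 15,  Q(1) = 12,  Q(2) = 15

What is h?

1

First differences -3, 3; second difference 6 = 2a, so a = 3.
Expanding, the t-coefficient is −2ah = -6h; matching it to the data gives h = 1, and then k = 12.
So Q(t) = 3(t − 1)² + 12.
Hence h = 1.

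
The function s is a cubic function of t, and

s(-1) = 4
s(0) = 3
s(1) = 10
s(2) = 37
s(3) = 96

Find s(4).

First differences: -1, 7, 27, 59. Second differences: 8, 20, 32. Third differences: 12, 12.
Level-3 differences are constant, so s has degree 3.
Fitting a degree-3 polynomial gives s(t) = 2t³ + 4t² + t + 3.
Then s(4) = 199.

199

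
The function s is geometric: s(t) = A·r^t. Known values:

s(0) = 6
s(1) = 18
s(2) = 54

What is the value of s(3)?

162

Consecutive ratio: 18/6 = 3, and 54/18 = 3, so r = 3.
Then A·3^0 = 6 gives A = 6, and s(t) = 6·3^t.
s(3) = 6·3^3 = 162.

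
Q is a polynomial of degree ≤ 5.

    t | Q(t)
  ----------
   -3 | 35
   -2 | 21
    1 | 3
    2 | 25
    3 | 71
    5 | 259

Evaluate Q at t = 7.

615

Write Q(t) = at^5 + bt^4 + ct³ + dt² + et + p; the 6 given values yield a linear system in the 6 coefficients.
Solving, the top 2 coefficients vanish, and Q(t) = t³ + 6t² - 3t - 1.
Then Q(7) = 615.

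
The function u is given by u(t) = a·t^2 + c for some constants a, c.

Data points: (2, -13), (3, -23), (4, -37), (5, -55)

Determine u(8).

-133

From u(2) = -13 and u(3) = -23: 4a + c = -13 and 9a + c = -23.
Subtracting: 5a = -10, so a = -2; then c = -13 − (-2)·4 = -5.
So u(t) = -2t² − 5, and u(8) = -133.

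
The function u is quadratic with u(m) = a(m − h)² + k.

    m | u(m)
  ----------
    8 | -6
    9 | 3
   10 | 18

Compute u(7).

-9

First differences 9, 15; second difference 6 = 2a, so a = 3.
Expanding, the m-coefficient is −2ah = -6h; matching it to the data gives h = 7, and then k = -9.
So u(m) = 3(m − 7)² − 9.
u(7) = 3·0² − 9 = -9.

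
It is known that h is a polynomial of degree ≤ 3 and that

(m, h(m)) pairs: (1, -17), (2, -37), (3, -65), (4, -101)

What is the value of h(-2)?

-5

Write h(m) = am³ + bm² + cm + d; the 4 given values yield a linear system in the 4 coefficients.
Solving, the leading coefficient vanishes, and h(m) = -4m² - 8m - 5.
Then h(-2) = -5.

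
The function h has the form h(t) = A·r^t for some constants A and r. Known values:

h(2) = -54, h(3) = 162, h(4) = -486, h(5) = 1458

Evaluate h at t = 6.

Consecutive ratio: 162/(-54) = -3, and -486/162 = -3, so r = -3.
Then A·(-3)^2 = -54 gives A = -6, and h(t) = -6·(-3)^t.
h(6) = -6·(-3)^6 = -4374.

-4374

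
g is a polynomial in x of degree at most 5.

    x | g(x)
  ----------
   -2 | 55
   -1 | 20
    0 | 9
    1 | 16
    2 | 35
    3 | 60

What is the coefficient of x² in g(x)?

9

First differences: -35, -11, 7, 19, 25. Second differences: 24, 18, 12, 6. Third differences: -6, -6, -6.
Level-3 differences are constant, so g has degree 3.
Fitting a degree-3 polynomial gives g(x) = -x³ + 9x² - x + 9.
The coefficient of x² is 9.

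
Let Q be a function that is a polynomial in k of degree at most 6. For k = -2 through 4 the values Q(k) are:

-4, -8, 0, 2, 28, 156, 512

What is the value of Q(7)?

First differences: -4, 8, 2, 26, 128, 356. Second differences: 12, -6, 24, 102, 228. Third differences: -18, 30, 78, 126. Fourth differences: 48, 48, 48.
Level-4 differences are constant, so Q has degree 4.
Fitting a degree-4 polynomial gives Q(k) = 2k^4 + k³ - 5k² + 4k.
Then Q(7) = 4928.

4928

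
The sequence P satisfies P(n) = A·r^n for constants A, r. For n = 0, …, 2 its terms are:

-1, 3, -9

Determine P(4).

-81

Consecutive ratio: 3/(-1) = -3, and -9/3 = -3, so r = -3.
Then A·(-3)^0 = -1 gives A = -1, and P(n) = -1·(-3)^n.
P(4) = -1·(-3)^4 = -81.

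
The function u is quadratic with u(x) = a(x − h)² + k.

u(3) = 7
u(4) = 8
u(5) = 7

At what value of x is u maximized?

First differences 1, -1; second difference -2 = 2a, so a = -1.
Expanding, the x-coefficient is −2ah = 2h; matching it to the data gives h = 4, and then k = 8.
So u(x) = -1(x − 4)² + 8.
Hence h = 4.

4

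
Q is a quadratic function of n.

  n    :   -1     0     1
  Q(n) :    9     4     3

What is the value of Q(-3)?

31

Write Q(n) = an² + bn + c; the 3 given values yield a linear system in the 3 coefficients.
Solving, Q(n) = 2n² - 3n + 4.
Then Q(-3) = 31.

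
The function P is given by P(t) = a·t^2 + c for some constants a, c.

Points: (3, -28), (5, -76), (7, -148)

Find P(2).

From P(3) = -28 and P(5) = -76: 9a + c = -28 and 25a + c = -76.
Subtracting: 16a = -48, so a = -3; then c = -28 − (-3)·9 = -1.
So P(t) = -3t² − 1, and P(2) = -13.

-13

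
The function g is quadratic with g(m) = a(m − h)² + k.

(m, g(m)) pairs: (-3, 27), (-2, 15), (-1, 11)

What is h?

-1

First differences -12, -4; second difference 8 = 2a, so a = 4.
Expanding, the m-coefficient is −2ah = -8h; matching it to the data gives h = -1, and then k = 11.
So g(m) = 4(m + 1)² + 11.
Hence h = -1.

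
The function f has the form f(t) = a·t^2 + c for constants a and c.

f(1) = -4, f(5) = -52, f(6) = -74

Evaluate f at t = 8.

-130

From f(1) = -4 and f(5) = -52: 1a + c = -4 and 25a + c = -52.
Subtracting: 24a = -48, so a = -2; then c = -4 − (-2)·1 = -2.
So f(t) = -2t² − 2, and f(8) = -130.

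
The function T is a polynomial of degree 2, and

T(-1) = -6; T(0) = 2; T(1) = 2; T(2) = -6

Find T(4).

-46

First differences: 8, 0, -8. Second differences: -8, -8.
Level-2 differences are constant, so T has degree 2.
Fitting a degree-2 polynomial gives T(x) = -4x² + 4x + 2.
Then T(4) = -46.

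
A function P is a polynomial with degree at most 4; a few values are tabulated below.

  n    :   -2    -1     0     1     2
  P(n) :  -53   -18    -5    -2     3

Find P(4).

First differences: 35, 13, 3, 5. Second differences: -22, -10, 2. Third differences: 12, 12.
Level-3 differences are constant, so P has degree 3.
Fitting a degree-3 polynomial gives P(n) = 2n³ - 5n² + 6n - 5.
Then P(4) = 67.

67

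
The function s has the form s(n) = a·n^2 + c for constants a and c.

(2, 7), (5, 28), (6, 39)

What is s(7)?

52

From s(2) = 7 and s(5) = 28: 4a + c = 7 and 25a + c = 28.
Subtracting: 21a = 21, so a = 1; then c = 7 − 1·4 = 3.
So s(n) = 1n² + 3, and s(7) = 52.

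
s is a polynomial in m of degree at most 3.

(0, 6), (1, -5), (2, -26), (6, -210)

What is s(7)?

-281

Write s(m) = am³ + bm² + cm + d; the 4 given values yield a linear system in the 4 coefficients.
Solving, the leading coefficient vanishes, and s(m) = -5m² - 6m + 6.
Then s(7) = -281.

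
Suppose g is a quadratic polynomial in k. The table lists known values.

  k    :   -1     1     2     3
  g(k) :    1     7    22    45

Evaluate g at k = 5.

115

Write g(k) = ak² + bk + c; the 4 given values yield a linear system in the 3 coefficients.
Solving, g(k) = 4k² + 3k.
Then g(5) = 115.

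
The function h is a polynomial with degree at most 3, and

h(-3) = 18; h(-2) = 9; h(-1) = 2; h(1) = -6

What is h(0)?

-3

Write h(x) = ax³ + bx² + cx + d; the 4 given values yield a linear system in the 4 coefficients.
Solving, the leading coefficient vanishes, and h(x) = x² - 4x - 3.
The constant term is h(0) = -3.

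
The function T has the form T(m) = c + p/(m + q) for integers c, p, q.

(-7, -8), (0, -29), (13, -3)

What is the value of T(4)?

(T(m) − c)(m + q) = p for each data point; the three points give a linear system in c and q, then p follows.
Solving: c = -5, q = -1, p = 24, so T(m) = -5 + 24/(m − 1).
Then T(4) = -5 + 24/3 = 3.

3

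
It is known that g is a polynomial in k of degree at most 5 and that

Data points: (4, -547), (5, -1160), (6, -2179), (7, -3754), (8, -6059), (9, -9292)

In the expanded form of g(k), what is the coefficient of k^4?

First differences: -613, -1019, -1575, -2305, -3233. Second differences: -406, -556, -730, -928. Third differences: -150, -174, -198. Fourth differences: -24, -24.
Level-4 differences are constant, so g has degree 4.
Fitting a degree-4 polynomial gives g(k) = -k^4 - 3k³ - 7k² + 2k + 5.
The coefficient of k^4 is -1.

-1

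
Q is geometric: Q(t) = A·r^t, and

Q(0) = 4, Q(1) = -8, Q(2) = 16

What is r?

Consecutive ratio: -8/4 = -2, and 16/(-8) = -2, so r = -2.
Then A·(-2)^0 = 4 gives A = 4, and Q(t) = 4·(-2)^t.

-2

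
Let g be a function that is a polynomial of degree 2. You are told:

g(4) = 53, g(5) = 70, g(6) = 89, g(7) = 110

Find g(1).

Write g(x) = ax² + bx + c; the 4 given values yield a linear system in the 3 coefficients.
Solving, g(x) = x² + 8x + 5.
Then g(1) = 14.

14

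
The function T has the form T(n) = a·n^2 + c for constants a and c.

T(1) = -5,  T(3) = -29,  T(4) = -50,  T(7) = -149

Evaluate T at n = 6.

-110

From T(1) = -5 and T(3) = -29: 1a + c = -5 and 9a + c = -29.
Subtracting: 8a = -24, so a = -3; then c = -5 − (-3)·1 = -2.
So T(n) = -3n² − 2, and T(6) = -110.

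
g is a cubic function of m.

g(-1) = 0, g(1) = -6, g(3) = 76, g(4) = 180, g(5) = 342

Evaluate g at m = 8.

Write g(m) = am³ + bm² + cm + d; the 5 given values yield a linear system in the 4 coefficients.
Solving, g(m) = 2m³ + 5m² - 5m - 8.
Then g(8) = 1296.

1296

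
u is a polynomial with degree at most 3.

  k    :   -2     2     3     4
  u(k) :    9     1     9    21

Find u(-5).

57

Write u(k) = ak³ + bk² + ck + d; the 4 given values yield a linear system in the 4 coefficients.
Solving, the leading coefficient vanishes, and u(k) = 2k² - 2k - 3.
Then u(-5) = 57.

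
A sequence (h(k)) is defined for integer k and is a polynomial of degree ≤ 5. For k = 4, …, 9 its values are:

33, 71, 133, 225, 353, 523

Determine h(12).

1345

First differences: 38, 62, 92, 128, 170. Second differences: 24, 30, 36, 42. Third differences: 6, 6, 6.
Level-3 differences are constant, so h has degree 3.
Fitting a degree-3 polynomial gives h(k) = k³ - 3k² + 4k + 1.
Then h(12) = 1345.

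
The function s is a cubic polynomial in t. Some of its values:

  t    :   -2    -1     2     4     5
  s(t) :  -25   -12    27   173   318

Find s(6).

527

Write s(t) = at³ + bt² + ct + d; the 5 given values yield a linear system in the 4 coefficients.
Solving, s(t) = 2t³ + 2t² + 5t - 7.
Then s(6) = 527.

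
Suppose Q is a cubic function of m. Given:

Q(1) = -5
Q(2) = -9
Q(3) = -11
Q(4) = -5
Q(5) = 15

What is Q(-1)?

Write Q(m) = am³ + bm² + cm + d; the 5 given values yield a linear system in the 4 coefficients.
Solving, Q(m) = m³ - 5m² + 4m - 5.
Then Q(-1) = -15.

-15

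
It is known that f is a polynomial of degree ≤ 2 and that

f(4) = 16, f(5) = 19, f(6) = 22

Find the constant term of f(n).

4

First differences: 3, 3.
Level-1 differences are constant, so f has degree 1.
Fitting a degree-1 polynomial gives f(n) = 3n + 4.
The constant term is f(0) = 4.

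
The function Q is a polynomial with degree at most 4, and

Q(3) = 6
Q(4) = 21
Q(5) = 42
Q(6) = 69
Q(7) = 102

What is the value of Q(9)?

First differences: 15, 21, 27, 33. Second differences: 6, 6, 6.
Level-2 differences are constant, so Q has degree 2.
Fitting a degree-2 polynomial gives Q(m) = 3m² - 6m - 3.
Then Q(9) = 186.

186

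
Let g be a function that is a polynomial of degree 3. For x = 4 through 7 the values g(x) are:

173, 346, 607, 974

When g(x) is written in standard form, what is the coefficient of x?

Write g(x) = ax³ + bx² + cx + d; the 4 given values yield a linear system in the 4 coefficients.
Solving, g(x) = 3x³ - x² - x + 1.
The coefficient of x is -1.

-1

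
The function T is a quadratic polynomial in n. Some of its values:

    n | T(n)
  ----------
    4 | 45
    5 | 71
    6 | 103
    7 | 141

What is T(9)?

Write T(n) = an² + bn + c; the 4 given values yield a linear system in the 3 coefficients.
Solving, T(n) = 3n² - n + 1.
Then T(9) = 235.

235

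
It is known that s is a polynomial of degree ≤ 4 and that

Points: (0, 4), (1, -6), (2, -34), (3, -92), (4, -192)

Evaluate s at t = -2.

Write s(t) = at^4 + bt³ + ct² + dt + e; the 5 given values yield a linear system in the 5 coefficients.
Solving, the leading coefficient vanishes, and s(t) = -2t³ - 3t² - 5t + 4.
Then s(-2) = 18.

18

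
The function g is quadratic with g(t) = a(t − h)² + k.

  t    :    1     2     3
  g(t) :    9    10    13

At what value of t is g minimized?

First differences 1, 3; second difference 2 = 2a, so a = 1.
Expanding, the t-coefficient is −2ah = -2h; matching it to the data gives h = 1, and then k = 9.
So g(t) = 1(t − 1)² + 9.
Hence h = 1.

1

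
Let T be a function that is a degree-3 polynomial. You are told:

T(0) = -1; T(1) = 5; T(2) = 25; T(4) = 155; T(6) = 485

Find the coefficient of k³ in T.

Write T(k) = ak³ + bk² + ck + d; the 5 given values yield a linear system in the 4 coefficients.
Solving, T(k) = 2k³ + k² + 3k - 1.
The coefficient of k³ is 2.

2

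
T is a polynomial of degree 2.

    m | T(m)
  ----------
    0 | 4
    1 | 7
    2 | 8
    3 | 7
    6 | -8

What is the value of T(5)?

-1

Write T(m) = am² + bm + c; the 5 given values yield a linear system in the 3 coefficients.
Solving, T(m) = -m² + 4m + 4.
Then T(5) = -1.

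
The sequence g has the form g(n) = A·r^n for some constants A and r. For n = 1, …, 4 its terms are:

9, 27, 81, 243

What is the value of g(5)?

729

Consecutive ratio: 27/9 = 3, and 81/27 = 3, so r = 3.
Then A·3^1 = 9 gives A = 3, and g(n) = 3·3^n.
g(5) = 3·3^5 = 729.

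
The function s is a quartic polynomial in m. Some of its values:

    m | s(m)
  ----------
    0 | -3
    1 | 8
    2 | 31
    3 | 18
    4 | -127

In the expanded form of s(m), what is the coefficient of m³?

Write s(m) = am^4 + bm³ + cm² + dm + e; the 5 given values yield a linear system in the 5 coefficients.
Solving, s(m) = -2m^4 + 4m³ + 8m² + m - 3.
The coefficient of m³ is 4.

4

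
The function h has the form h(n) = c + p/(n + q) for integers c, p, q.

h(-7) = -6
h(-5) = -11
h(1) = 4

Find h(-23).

(h(n) − c)(n + q) = p for each data point; the three points give a linear system in c and q, then p follows.
Solving: c = -1, q = 3, p = 20, so h(n) = -1 + 20/(n + 3).
Then h(-23) = -1 + 20/(-20) = -2.

-2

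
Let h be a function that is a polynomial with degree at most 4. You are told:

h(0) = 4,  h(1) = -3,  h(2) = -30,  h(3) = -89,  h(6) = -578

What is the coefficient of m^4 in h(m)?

Write h(m) = am^4 + bm³ + cm² + dm + e; the 5 given values yield a linear system in the 5 coefficients.
Solving, the leading coefficient vanishes, and h(m) = -2m³ - 4m² - m + 4.
The coefficient of m^4 is 0.

0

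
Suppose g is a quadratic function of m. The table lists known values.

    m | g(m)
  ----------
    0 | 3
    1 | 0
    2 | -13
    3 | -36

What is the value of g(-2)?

First differences: -3, -13, -23. Second differences: -10, -10.
Level-2 differences are constant, so g has degree 2.
Fitting a degree-2 polynomial gives g(m) = -5m² + 2m + 3.
Then g(-2) = -21.

-21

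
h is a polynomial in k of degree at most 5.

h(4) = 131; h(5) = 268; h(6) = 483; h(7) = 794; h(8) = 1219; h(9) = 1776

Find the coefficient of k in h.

First differences: 137, 215, 311, 425, 557. Second differences: 78, 96, 114, 132. Third differences: 18, 18, 18.
Level-3 differences are constant, so h has degree 3.
Fitting a degree-3 polynomial gives h(k) = 3k³ - 6k² + 8k + 3.
The coefficient of k is 8.

8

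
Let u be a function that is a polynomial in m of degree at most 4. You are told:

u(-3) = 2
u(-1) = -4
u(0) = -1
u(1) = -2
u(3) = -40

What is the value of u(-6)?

131

Write u(m) = am^4 + bm³ + cm² + dm + e; the 5 given values yield a linear system in the 5 coefficients.
Solving, the leading coefficient vanishes, and u(m) = -m³ - 2m² + 2m - 1.
Then u(-6) = 131.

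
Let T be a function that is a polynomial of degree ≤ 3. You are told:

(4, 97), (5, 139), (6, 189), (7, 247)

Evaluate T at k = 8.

First differences: 42, 50, 58. Second differences: 8, 8.
Level-2 differences are constant, so T has degree 2.
Extending the table by one column gives the next first difference 66, so T(8) = 247 + 66 = 313.

313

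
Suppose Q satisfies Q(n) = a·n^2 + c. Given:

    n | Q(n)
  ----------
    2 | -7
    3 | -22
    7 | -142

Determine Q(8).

From Q(2) = -7 and Q(3) = -22: 4a + c = -7 and 9a + c = -22.
Subtracting: 5a = -15, so a = -3; then c = -7 − (-3)·4 = 5.
So Q(n) = -3n² + 5, and Q(8) = -187.

-187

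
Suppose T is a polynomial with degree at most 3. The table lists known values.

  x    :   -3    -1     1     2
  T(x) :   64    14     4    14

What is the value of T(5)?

104

Write T(x) = ax³ + bx² + cx + d; the 4 given values yield a linear system in the 4 coefficients.
Solving, the leading coefficient vanishes, and T(x) = 5x² - 5x + 4.
Then T(5) = 104.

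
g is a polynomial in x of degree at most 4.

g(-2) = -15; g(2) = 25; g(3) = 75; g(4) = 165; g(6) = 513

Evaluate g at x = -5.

Write g(x) = ax^4 + bx³ + cx² + dx + e; the 5 given values yield a linear system in the 5 coefficients.
Solving, the leading coefficient vanishes, and g(x) = 2x³ + 2x² + 2x - 3.
Then g(-5) = -213.

-213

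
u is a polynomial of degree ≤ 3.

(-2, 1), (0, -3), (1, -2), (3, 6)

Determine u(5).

22

Write u(n) = an³ + bn² + cn + d; the 4 given values yield a linear system in the 4 coefficients.
Solving, the leading coefficient vanishes, and u(n) = n² - 3.
Then u(5) = 22.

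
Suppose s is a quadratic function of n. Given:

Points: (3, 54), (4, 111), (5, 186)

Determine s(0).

Write s(n) = an² + bn + c; the 3 given values yield a linear system in the 3 coefficients.
Solving, s(n) = 9n² - 6n - 9.
Then s(0) = -9.

-9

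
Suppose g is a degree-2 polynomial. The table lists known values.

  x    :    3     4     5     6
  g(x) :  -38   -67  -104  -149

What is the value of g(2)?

Write g(x) = ax² + bx + c; the 4 given values yield a linear system in the 3 coefficients.
Solving, g(x) = -4x² - x + 1.
Then g(2) = -17.

-17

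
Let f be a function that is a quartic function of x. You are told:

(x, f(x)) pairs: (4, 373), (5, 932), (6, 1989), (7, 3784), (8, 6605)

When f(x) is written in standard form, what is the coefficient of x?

2

Write f(x) = ax^4 + bx³ + cx² + dx + e; the 5 given values yield a linear system in the 5 coefficients.
Solving, f(x) = 2x^4 - 4x³ + 7x² + 2x - 3.
The coefficient of x is 2.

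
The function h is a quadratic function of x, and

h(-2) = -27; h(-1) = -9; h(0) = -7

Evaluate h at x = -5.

-177

Write h(x) = ax² + bx + c; the 3 given values yield a linear system in the 3 coefficients.
Solving, h(x) = -8x² - 6x - 7.
Then h(-5) = -177.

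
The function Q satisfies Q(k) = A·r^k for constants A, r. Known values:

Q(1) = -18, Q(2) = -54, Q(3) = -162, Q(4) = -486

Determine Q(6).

Consecutive ratio: -54/(-18) = 3, and -162/(-54) = 3, so r = 3.
Then A·3^1 = -18 gives A = -6, and Q(k) = -6·3^k.
Q(6) = -6·3^6 = -4374.

-4374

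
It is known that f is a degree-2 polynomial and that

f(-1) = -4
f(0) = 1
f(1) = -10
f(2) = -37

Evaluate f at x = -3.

-62

First differences: 5, -11, -27. Second differences: -16, -16.
Level-2 differences are constant, so f has degree 2.
Fitting a degree-2 polynomial gives f(x) = -8x² - 3x + 1.
Then f(-3) = -62.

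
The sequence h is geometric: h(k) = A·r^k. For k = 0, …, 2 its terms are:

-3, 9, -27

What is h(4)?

Consecutive ratio: 9/(-3) = -3, and -27/9 = -3, so r = -3.
Then A·(-3)^0 = -3 gives A = -3, and h(k) = -3·(-3)^k.
h(4) = -3·(-3)^4 = -243.

-243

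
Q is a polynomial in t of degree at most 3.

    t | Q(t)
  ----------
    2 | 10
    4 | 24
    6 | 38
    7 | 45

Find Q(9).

59

Write Q(t) = at³ + bt² + ct + d; the 4 given values yield a linear system in the 4 coefficients.
Solving, the top 2 coefficients vanish, and Q(t) = 7t - 4.
Then Q(9) = 59.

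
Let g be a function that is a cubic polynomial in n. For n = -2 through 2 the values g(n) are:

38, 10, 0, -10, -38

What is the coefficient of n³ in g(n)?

First differences: -28, -10, -10, -28. Second differences: 18, 0, -18. Third differences: -18, -18.
Level-3 differences are constant, so g has degree 3.
Fitting a degree-3 polynomial gives g(n) = -3n³ - 7n.
The coefficient of n³ is -3.

-3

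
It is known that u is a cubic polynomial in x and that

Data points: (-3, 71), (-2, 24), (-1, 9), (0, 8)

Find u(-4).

Write u(x) = ax³ + bx² + cx + d; the 4 given values yield a linear system in the 4 coefficients.
Solving, u(x) = -3x³ - 2x² + 8.
Then u(-4) = 168.

168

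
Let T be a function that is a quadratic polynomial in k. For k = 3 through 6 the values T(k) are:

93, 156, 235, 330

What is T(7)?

First differences: 63, 79, 95. Second differences: 16, 16.
Level-2 differences are constant, so T has degree 2.
Fitting a degree-2 polynomial gives T(k) = 8k² + 7k.
Then T(7) = 441.

441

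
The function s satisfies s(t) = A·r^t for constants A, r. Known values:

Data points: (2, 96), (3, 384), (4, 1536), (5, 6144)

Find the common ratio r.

4

Consecutive ratio: 384/96 = 4, and 1536/384 = 4, so r = 4.
Then A·4^2 = 96 gives A = 6, and s(t) = 6·4^t.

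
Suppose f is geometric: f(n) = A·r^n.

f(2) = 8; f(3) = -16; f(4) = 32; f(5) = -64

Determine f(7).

Consecutive ratio: -16/8 = -2, and 32/(-16) = -2, so r = -2.
Then A·(-2)^2 = 8 gives A = 2, and f(n) = 2·(-2)^n.
f(7) = 2·(-2)^7 = -256.

-256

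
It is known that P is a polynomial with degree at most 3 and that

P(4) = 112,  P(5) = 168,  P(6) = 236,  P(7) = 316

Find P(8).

First differences: 56, 68, 80. Second differences: 12, 12.
Level-2 differences are constant, so P has degree 2.
Extending the table by one column gives the next first difference 92, so P(8) = 316 + 92 = 408.

408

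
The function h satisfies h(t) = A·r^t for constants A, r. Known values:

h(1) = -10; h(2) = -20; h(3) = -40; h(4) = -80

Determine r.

2

Consecutive ratio: -20/(-10) = 2, and -40/(-20) = 2, so r = 2.
Then A·2^1 = -10 gives A = -5, and h(t) = -5·2^t.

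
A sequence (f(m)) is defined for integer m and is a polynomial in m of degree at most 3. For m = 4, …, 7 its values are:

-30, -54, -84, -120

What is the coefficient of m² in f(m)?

-3

First differences: -24, -30, -36. Second differences: -6, -6.
Level-2 differences are constant, so f has degree 2.
Fitting a degree-2 polynomial gives f(m) = -3m² + 3m + 6.
The coefficient of m² is -3.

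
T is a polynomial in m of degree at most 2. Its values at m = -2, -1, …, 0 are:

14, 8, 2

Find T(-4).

First differences: -6, -6.
Level-1 differences are constant, so T has degree 1.
Fitting a degree-1 polynomial gives T(m) = -6m + 2.
Then T(-4) = 26.

26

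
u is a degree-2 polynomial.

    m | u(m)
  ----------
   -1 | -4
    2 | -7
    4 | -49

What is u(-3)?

-42

Write u(m) = am² + bm + c; the 3 given values yield a linear system in the 3 coefficients.
Solving, u(m) = -4m² + 3m + 3.
Then u(-3) = -42.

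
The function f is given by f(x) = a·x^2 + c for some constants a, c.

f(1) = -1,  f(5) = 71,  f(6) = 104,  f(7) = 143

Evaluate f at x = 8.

188

From f(1) = -1 and f(5) = 71: 1a + c = -1 and 25a + c = 71.
Subtracting: 24a = 72, so a = 3; then c = -1 − 3·1 = -4.
So f(x) = 3x² − 4, and f(8) = 188.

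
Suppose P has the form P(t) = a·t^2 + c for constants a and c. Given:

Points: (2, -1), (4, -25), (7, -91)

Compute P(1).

5

From P(2) = -1 and P(4) = -25: 4a + c = -1 and 16a + c = -25.
Subtracting: 12a = -24, so a = -2; then c = -1 − (-2)·4 = 7.
So P(t) = -2t² + 7, and P(1) = 5.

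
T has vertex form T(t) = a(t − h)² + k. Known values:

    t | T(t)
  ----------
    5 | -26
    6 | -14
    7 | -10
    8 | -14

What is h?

First differences 12, 4, -4; second difference -8 = 2a, so a = -4.
Expanding, the t-coefficient is −2ah = 8h; matching it to the data gives h = 7, and then k = -10.
So T(t) = -4(t − 7)² − 10.
Hence h = 7.

7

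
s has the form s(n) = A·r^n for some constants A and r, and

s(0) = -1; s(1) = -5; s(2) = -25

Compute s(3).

Consecutive ratio: -5/(-1) = 5, and -25/(-5) = 5, so r = 5.
Then A·5^0 = -1 gives A = -1, and s(n) = -1·5^n.
s(3) = -1·5^3 = -125.

-125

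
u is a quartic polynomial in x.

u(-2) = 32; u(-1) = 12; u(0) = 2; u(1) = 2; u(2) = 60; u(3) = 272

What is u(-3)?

First differences: -20, -10, 0, 58, 212. Second differences: 10, 10, 58, 154. Third differences: 0, 48, 96. Fourth differences: 48, 48.
Level-4 differences are constant, so u has degree 4.
Fitting a degree-4 polynomial gives u(x) = 2x^4 + 4x³ + 3x² - 9x + 2.
Then u(-3) = 110.

110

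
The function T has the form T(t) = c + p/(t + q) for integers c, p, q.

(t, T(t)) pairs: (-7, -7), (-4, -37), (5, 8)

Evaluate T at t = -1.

23

(T(t) − c)(t + q) = p for each data point; the three points give a linear system in c and q, then p follows.
Solving: c = 3, q = 3, p = 40, so T(t) = 3 + 40/(t + 3).
Then T(-1) = 3 + 40/2 = 23.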